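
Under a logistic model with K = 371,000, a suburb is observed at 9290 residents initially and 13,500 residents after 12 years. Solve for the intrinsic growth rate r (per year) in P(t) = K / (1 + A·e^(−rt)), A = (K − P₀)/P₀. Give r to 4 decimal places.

r ≈ 0.0321 per year

A = (371000 − 9290)/9290 = 38.93541
13500 = 371000/(1 + 38.93541·e^(−r·12)) → e^(−12r) = (27.48148 − 1)/38.93541 = 0.680139
r = −ln(0.680139)/12 = 0.38546/12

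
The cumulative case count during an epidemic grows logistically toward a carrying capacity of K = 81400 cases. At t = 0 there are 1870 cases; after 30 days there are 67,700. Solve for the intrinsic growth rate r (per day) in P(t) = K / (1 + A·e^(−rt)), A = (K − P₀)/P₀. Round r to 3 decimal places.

r ≈ 0.178 per day

A = (81400 − 1870)/1870 = 42.52941
67700 = 81400/(1 + 42.52941·e^(−r·30)) → e^(−30r) = (1.20236 − 1)/42.52941 = 0.004758
r = −ln(0.004758)/30 = 5.34789/30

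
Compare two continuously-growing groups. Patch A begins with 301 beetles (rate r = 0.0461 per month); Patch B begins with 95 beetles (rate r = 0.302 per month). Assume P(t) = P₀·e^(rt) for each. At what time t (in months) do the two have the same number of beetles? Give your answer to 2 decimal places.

t ≈ 4.51 months

301·e^(0.0461t) = 95·e^(0.302t)
301/95 = e^((0.302 − 0.0461)t) → ln(3.16842) = 0.2559·t
t = 1.15323 / 0.2559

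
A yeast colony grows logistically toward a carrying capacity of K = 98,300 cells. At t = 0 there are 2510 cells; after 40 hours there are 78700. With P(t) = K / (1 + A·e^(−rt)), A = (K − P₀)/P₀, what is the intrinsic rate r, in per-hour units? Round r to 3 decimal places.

A = (98300 − 2510)/2510 = 38.16335
78700 = 98300/(1 + 38.16335·e^(−r·40)) → e^(−40r) = (1.24905 − 1)/38.16335 = 0.006526
r = −ln(0.006526)/40 = 5.03199/40

r ≈ 0.126 per hour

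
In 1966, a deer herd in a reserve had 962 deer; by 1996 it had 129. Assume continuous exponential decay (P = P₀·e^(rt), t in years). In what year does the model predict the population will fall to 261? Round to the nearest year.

r = ln(129/962) / 30 = -2.0092/30 ≈ -0.066973 per year
t = ln(261/962) / r = -1.30449/-0.066973 ≈ 19.48 years after 1966

year 1985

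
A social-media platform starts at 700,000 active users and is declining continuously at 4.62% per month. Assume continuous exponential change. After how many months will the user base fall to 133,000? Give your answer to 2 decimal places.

133000 = 700000 · e^(-0.0462·t)
t = ln(133000/700000) / -0.0462 = ln(0.19) / -0.0462 = -1.66073 / -0.0462

t ≈ 35.95 months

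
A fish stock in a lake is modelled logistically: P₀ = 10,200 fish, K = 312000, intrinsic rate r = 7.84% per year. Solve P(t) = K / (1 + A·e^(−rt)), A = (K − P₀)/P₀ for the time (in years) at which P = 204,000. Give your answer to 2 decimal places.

t ≈ 51.32 years

A = (312000 − 10200)/10200 = 29.58824
204000 = 312000/(1 + 29.58824·e^(−0.0784t)) → 1 + 29.58824·e^(−0.0784t) = 1.52941
e^(−0.0784t) = 0.017893 → t = ln(55.88889)/0.0784 = 4.02337/0.0784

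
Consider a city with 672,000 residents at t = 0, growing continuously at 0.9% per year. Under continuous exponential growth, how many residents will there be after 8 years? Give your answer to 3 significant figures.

≈ 722,000 residents

P(8) = 672000 · e^(0.009·8) = 672000 · e^(0.072)
= 672000 · 1.07466 ≈ 722168.39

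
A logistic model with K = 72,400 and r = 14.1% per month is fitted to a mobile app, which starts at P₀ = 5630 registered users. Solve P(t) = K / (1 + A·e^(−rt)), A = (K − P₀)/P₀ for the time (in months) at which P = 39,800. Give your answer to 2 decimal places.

A = (72400 − 5630)/5630 = 11.85968
39800 = 72400/(1 + 11.85968·e^(−0.141t)) → 1 + 11.85968·e^(−0.141t) = 1.8191
e^(−0.141t) = 0.069066 → t = ln(14.479)/0.141 = 2.6727/0.141

t ≈ 18.96 months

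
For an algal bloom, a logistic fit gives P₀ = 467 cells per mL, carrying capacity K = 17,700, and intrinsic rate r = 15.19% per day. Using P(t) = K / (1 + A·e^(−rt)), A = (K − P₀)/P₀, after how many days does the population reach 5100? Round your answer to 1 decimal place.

t ≈ 17.8 days

A = (17700 − 467)/467 = 36.9015
5100 = 17700/(1 + 36.9015·e^(−0.1519t)) → 1 + 36.9015·e^(−0.1519t) = 3.47059
e^(−0.1519t) = 0.066951 → t = ln(14.93632)/0.1519 = 2.7038/0.1519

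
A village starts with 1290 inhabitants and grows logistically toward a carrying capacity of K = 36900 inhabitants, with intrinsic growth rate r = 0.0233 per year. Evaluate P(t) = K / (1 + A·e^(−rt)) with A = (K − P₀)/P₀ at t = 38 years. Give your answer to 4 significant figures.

≈ 2,979 inhabitants

A = (36900 − 1290)/1290 = 27.60465
P(38) = 36900 / (1 + 27.60465·e^(−0.0233·38)) = 36900 / (1 + 27.60465·0.412549)
= 36900 / 12.38827 ≈ 2978.62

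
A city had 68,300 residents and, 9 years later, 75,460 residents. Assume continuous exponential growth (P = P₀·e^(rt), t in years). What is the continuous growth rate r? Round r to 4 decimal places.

75460 = 68300 · e^(r·9)
e^(9r) = 75460/68300 = 1.10483
r = ln(1.10483) / 9 = 0.09969 / 9

r ≈ 0.0111 per year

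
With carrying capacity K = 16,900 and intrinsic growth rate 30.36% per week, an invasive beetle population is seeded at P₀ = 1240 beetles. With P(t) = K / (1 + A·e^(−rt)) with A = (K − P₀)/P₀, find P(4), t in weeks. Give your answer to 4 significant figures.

≈ 3,558 beetles

A = (16900 − 1240)/1240 = 12.62903
P(4) = 16900 / (1 + 12.62903·e^(−0.3036·4)) = 16900 / (1 + 12.62903·0.296888)
= 16900 / 4.74941 ≈ 3558.34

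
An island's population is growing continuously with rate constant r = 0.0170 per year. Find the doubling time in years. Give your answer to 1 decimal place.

doubling time = ln(2) / |r| = 0.69315 / 0.017

doubling time ≈ 40.8 years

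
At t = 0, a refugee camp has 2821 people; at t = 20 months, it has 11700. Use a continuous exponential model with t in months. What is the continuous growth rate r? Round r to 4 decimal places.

r ≈ 0.0711 per month

11700 = 2821 · e^(r·20)
e^(20r) = 11700/2821 = 4.14747
r = ln(4.14747) / 20 = 1.4225 / 20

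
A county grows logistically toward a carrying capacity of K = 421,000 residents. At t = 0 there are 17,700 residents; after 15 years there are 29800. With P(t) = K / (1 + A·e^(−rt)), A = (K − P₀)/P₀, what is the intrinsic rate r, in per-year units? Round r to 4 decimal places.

A = (421000 − 17700)/17700 = 22.78531
29800 = 421000/(1 + 22.78531·e^(−r·15)) → e^(−15r) = (14.12752 − 1)/22.78531 = 0.576139
r = −ln(0.576139)/15 = 0.55141/15

r ≈ 0.0368 per year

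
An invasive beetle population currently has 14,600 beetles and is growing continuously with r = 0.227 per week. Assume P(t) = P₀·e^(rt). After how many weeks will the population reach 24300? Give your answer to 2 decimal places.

t ≈ 2.24 weeks

24300 = 14600 · e^(0.227·t)
t = ln(24300/14600) / 0.227 = ln(1.66438) / 0.227 = 0.50945 / 0.227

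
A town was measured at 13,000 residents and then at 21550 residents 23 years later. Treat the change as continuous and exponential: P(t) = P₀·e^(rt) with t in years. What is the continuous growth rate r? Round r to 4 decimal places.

r ≈ 0.0220 per year

21550 = 13000 · e^(r·23)
e^(23r) = 21550/13000 = 1.65769
r = ln(1.65769) / 23 = 0.50543 / 23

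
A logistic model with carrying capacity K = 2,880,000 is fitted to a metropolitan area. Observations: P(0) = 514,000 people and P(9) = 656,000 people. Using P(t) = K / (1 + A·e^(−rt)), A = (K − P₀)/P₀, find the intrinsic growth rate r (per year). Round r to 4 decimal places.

r ≈ 0.0340 per year

A = (2880000 − 514000)/514000 = 4.60311
656000 = 2880000/(1 + 4.60311·e^(−r·9)) → e^(−9r) = (4.39024 − 1)/4.60311 = 0.736511
r = −ln(0.736511)/9 = 0.30583/9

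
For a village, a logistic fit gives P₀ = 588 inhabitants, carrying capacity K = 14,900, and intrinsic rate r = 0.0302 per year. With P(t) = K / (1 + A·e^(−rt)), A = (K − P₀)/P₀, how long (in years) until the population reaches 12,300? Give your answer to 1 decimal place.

t ≈ 157.2 years

A = (14900 − 588)/588 = 24.34014
12300 = 14900/(1 + 24.34014·e^(−0.0302t)) → 1 + 24.34014·e^(−0.0302t) = 1.21138
e^(−0.0302t) = 0.008685 → t = ln(115.14757)/0.0302 = 4.74621/0.0302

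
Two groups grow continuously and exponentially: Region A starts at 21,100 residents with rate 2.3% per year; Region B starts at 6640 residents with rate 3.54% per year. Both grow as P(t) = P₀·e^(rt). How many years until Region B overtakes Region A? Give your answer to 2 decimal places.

t ≈ 93.24 years

21100·e^(0.023t) = 6640·e^(0.0354t)
21100/6640 = e^((0.0354 − 0.023)t) → ln(3.17771) = 0.0124·t
t = 1.15616 / 0.0124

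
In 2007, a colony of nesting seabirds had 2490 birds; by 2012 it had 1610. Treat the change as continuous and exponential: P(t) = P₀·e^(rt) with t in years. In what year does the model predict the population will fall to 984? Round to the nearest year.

year 2018

r = ln(1610/2490) / 5 = -0.43605/5 ≈ -0.08721 per year
t = ln(984/2490) / r = -0.92841/-0.08721 ≈ 10.65 years after 2007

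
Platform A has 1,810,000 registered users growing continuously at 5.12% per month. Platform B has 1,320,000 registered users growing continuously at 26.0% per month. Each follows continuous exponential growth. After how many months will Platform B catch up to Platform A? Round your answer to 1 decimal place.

t ≈ 1.5 months

1810000·e^(0.0512t) = 1320000·e^(0.26t)
1810000/1320000 = e^((0.26 − 0.0512)t) → ln(1.37121) = 0.2088·t
t = 0.3157 / 0.2088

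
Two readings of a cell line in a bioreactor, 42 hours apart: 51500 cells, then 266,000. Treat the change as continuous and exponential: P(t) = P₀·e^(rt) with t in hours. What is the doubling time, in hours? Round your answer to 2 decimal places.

r = ln(266000/51500) / 42 = ln(5.16505) / 42 ≈ 0.039093 per hour
doubling time = ln 2 / |r| = 0.69315 / 0.039093

doubling time ≈ 17.73 hours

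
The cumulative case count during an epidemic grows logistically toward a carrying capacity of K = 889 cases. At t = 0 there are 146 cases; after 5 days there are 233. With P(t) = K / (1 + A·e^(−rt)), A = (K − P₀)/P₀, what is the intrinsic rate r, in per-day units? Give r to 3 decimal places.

r ≈ 0.118 per day

A = (889 − 146)/146 = 5.08904
233 = 889/(1 + 5.08904·e^(−r·5)) → e^(−5r) = (3.81545 − 1)/5.08904 = 0.553238
r = −ln(0.553238)/5 = 0.59197/5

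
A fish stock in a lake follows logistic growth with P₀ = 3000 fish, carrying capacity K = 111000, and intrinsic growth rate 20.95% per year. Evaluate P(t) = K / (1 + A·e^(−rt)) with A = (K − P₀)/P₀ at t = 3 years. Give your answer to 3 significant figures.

A = (111000 − 3000)/3000 = 36
P(3) = 111000 / (1 + 36·e^(−0.2095·3)) = 111000 / (1 + 36·0.533391)
= 111000 / 20.20209 ≈ 5494.48

≈ 5,490 fish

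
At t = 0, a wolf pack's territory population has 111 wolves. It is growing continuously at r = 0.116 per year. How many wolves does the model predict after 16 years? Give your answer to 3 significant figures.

P(16) = 111 · e^(0.116·16) = 111 · e^(1.856)
= 111 · 6.39809 ≈ 710.19

≈ 710 wolves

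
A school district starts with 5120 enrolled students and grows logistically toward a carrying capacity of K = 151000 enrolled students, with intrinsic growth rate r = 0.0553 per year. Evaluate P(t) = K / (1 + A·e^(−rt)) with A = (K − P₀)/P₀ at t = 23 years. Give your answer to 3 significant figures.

A = (151000 − 5120)/5120 = 28.49219
P(23) = 151000 / (1 + 28.49219·e^(−0.0553·23)) = 151000 / (1 + 28.49219·0.280299)
= 151000 / 8.98632 ≈ 16803.32

≈ 16,800 enrolled students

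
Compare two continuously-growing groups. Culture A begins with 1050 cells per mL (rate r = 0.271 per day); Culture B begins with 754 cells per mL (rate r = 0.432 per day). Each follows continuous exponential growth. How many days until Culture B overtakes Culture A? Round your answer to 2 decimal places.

1050·e^(0.271t) = 754·e^(0.432t)
1050/754 = e^((0.432 − 0.271)t) → ln(1.39257) = 0.161·t
t = 0.33115 / 0.161

t ≈ 2.06 days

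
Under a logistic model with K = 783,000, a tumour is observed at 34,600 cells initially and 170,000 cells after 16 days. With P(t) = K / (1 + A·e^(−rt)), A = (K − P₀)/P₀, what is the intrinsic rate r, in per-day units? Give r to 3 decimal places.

A = (783000 − 34600)/34600 = 21.63006
170000 = 783000/(1 + 21.63006·e^(−r·16)) → e^(−16r) = (4.60588 − 1)/21.63006 = 0.166707
r = −ln(0.166707)/16 = 1.79152/16

r ≈ 0.112 per day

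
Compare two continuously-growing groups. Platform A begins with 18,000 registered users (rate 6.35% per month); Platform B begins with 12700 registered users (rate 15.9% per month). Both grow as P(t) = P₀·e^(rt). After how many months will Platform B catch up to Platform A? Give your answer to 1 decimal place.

18000·e^(0.0635t) = 12700·e^(0.159t)
18000/12700 = e^((0.159 − 0.0635)t) → ln(1.41732) = 0.0955·t
t = 0.34877 / 0.0955

t ≈ 3.7 months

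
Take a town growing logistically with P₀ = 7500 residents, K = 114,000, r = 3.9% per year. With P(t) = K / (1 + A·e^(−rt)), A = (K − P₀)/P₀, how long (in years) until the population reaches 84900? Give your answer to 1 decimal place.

A = (114000 − 7500)/7500 = 14.2
84900 = 114000/(1 + 14.2·e^(−0.039t)) → 1 + 14.2·e^(−0.039t) = 1.34276
e^(−0.039t) = 0.024138 → t = ln(41.42887)/0.039 = 3.72398/0.039

t ≈ 95.5 years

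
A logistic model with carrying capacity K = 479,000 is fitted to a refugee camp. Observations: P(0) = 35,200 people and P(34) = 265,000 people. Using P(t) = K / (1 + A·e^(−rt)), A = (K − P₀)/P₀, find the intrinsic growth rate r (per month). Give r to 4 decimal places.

r ≈ 0.0808 per month

A = (479000 − 35200)/35200 = 12.60795
265000 = 479000/(1 + 12.60795·e^(−r·34)) → e^(−34r) = (1.80755 − 1)/12.60795 = 0.064051
r = −ln(0.064051)/34 = 2.74808/34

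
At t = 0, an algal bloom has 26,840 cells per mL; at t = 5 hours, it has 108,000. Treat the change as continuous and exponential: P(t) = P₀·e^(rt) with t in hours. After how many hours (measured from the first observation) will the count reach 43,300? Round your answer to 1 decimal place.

t ≈ 1.7 hours

r = ln(108000/26840) / 5 ≈ 0.278448 per hour
t = ln(43300/26840) / r = 0.47826 / 0.278448 ≈ 1.718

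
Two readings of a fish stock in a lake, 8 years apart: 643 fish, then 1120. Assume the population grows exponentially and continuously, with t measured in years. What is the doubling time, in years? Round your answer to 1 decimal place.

doubling time ≈ 10.0 years

r = ln(1120/643) / 8 = ln(1.74184) / 8 ≈ 0.069367 per year
doubling time = ln 2 / |r| = 0.69315 / 0.069367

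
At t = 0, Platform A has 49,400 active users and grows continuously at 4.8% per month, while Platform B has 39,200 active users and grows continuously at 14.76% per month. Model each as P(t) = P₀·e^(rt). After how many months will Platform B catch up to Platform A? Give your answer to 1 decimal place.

t ≈ 2.3 months

49400·e^(0.048t) = 39200·e^(0.1476t)
49400/39200 = e^((0.1476 − 0.048)t) → ln(1.2602) = 0.0996·t
t = 0.23127 / 0.0996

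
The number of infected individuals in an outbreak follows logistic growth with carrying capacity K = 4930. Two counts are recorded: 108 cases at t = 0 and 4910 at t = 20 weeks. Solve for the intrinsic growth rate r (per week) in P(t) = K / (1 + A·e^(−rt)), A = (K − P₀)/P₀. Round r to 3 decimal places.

r ≈ 0.465 per week

A = (4930 − 108)/108 = 44.64815
4910 = 4930/(1 + 44.64815·e^(−r·20)) → e^(−20r) = (1.00407 − 1)/44.64815 = 0.000091
r = −ln(0.000091)/20 = 9.30211/20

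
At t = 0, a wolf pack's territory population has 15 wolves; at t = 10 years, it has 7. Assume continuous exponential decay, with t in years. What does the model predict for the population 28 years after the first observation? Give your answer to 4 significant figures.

≈ 1.775 wolves

r = ln(7/15) / 10 ≈ -0.076214 per year
P(28) = 15 · e^(-0.076214·28) = 15 · 0.11836 ≈ 1.78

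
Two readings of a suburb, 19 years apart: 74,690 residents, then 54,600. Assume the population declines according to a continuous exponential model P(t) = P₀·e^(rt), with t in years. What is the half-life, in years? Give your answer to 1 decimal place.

r = ln(54600/74690) / 19 = ln(0.73102) / 19 ≈ -0.01649 per year
half-life = ln 2 / |r| = 0.69315 / 0.01649

half-life ≈ 42.0 years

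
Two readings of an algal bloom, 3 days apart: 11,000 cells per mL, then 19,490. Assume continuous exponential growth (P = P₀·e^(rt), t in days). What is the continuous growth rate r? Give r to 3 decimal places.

19490 = 11000 · e^(r·3)
e^(3r) = 19490/11000 = 1.77182
r = ln(1.77182) / 3 = 0.57201 / 3

r ≈ 0.191 per day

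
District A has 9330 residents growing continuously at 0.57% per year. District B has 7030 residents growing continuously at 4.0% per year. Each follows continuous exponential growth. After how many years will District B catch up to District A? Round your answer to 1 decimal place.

9330·e^(0.0057t) = 7030·e^(0.04t)
9330/7030 = e^((0.04 − 0.0057)t) → ln(1.32717) = 0.0343·t
t = 0.28305 / 0.0343

t ≈ 8.3 years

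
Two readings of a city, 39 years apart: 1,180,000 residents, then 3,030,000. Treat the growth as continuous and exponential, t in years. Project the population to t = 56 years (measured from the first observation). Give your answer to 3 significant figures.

≈ 4,570,000 residents

r = ln(3030000/1180000) / 39 ≈ 0.024181 per year
P(56) = 1180000 · e^(0.024181·56) = 1180000 · 3.87335 ≈ 4570556.2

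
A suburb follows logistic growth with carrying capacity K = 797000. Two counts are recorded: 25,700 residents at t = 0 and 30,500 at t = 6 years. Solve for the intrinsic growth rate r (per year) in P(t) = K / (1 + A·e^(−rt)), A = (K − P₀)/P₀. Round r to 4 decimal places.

A = (797000 − 25700)/25700 = 30.01167
30500 = 797000/(1 + 30.01167·e^(−r·6)) → e^(−6r) = (26.13115 − 1)/30.01167 = 0.837379
r = −ln(0.837379)/6 = 0.17748/6

r ≈ 0.0296 per year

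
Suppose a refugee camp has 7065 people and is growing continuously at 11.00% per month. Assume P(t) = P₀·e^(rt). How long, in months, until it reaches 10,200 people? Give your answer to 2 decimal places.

10200 = 7065 · e^(0.11·t)
t = ln(10200/7065) / 0.11 = ln(1.44374) / 0.11 = 0.36723 / 0.11

t ≈ 3.34 months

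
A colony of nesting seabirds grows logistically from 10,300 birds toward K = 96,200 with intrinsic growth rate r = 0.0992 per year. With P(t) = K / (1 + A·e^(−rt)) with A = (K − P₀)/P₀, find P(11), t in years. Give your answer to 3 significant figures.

≈ 25,300 birds

A = (96200 − 10300)/10300 = 8.33981
P(11) = 96200 / (1 + 8.33981·e^(−0.0992·11)) = 96200 / (1 + 8.33981·0.335813)
= 96200 / 3.80062 ≈ 25311.68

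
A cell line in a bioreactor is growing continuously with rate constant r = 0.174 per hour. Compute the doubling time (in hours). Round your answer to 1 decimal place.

doubling time = ln(2) / |r| = 0.69315 / 0.174

doubling time ≈ 4.0 hours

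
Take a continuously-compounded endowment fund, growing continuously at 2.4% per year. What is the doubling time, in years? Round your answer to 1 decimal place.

doubling time ≈ 28.9 years

doubling time = ln(2) / |r| = 0.69315 / 0.024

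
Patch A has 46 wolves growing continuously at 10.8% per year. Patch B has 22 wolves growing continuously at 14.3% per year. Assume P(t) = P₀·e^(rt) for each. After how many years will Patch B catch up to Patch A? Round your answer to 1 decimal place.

46·e^(0.108t) = 22·e^(0.143t)
46/22 = e^((0.143 − 0.108)t) → ln(2.09091) = 0.035·t
t = 0.7376 / 0.035

t ≈ 21.1 years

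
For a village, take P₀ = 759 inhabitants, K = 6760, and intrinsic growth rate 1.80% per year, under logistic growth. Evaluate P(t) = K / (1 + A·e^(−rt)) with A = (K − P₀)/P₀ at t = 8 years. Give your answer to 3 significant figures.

A = (6760 − 759)/759 = 7.90646
P(8) = 6760 / (1 + 7.90646·e^(−0.018·8)) = 6760 / (1 + 7.90646·0.865888)
= 6760 / 7.8461 ≈ 861.57

≈ 862 inhabitants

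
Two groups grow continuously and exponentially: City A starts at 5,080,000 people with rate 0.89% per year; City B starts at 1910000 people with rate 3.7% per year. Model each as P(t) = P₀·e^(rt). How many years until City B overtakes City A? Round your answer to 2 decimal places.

5080000·e^(0.0089t) = 1910000·e^(0.037t)
5080000/1910000 = e^((0.037 − 0.0089)t) → ln(2.65969) = 0.0281·t
t = 0.97821 / 0.0281

t ≈ 34.81 years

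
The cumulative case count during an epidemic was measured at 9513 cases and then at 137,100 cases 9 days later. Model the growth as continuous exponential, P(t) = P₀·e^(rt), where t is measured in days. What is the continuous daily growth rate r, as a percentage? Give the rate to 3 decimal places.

137100 = 9513 · e^(r·9)
e^(9r) = 137100/9513 = 14.41186
r = ln(14.41186) / 9 = 2.66805 / 9

r ≈ 29.645% per day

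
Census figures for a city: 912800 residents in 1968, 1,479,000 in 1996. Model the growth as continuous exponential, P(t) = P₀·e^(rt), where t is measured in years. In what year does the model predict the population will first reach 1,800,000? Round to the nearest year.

r = ln(1479000/912800) / 28 = 0.4826/28 ≈ 0.017236 per year
t = ln(1800000/912800) / r = 0.67903/0.017236 ≈ 39.4 years after 1968

year 2007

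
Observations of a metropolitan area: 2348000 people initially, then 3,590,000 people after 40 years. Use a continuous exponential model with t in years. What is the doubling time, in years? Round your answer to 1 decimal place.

doubling time ≈ 65.3 years

r = ln(3590000/2348000) / 40 = ln(1.52896) / 40 ≈ 0.010615 per year
doubling time = ln 2 / |r| = 0.69315 / 0.010615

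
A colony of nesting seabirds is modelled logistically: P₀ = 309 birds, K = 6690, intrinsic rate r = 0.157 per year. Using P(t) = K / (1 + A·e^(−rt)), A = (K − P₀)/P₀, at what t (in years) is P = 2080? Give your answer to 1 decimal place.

A = (6690 − 309)/309 = 20.65049
2080 = 6690/(1 + 20.65049·e^(−0.157t)) → 1 + 20.65049·e^(−0.157t) = 3.21635
e^(−0.157t) = 0.107327 → t = ln(9.31736)/0.157 = 2.23188/0.157

t ≈ 14.2 years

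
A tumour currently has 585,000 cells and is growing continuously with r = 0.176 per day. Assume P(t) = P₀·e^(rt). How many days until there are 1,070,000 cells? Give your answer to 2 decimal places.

t ≈ 3.43 days

1070000 = 585000 · e^(0.176·t)
t = ln(1070000/585000) / 0.176 = ln(1.82906) / 0.176 = 0.6038 / 0.176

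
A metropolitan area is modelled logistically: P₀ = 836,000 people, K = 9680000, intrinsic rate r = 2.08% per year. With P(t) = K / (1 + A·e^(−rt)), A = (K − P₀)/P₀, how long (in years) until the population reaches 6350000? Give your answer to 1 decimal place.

A = (9680000 − 836000)/836000 = 10.57895
6350000 = 9680000/(1 + 10.57895·e^(−0.0208t)) → 1 + 10.57895·e^(−0.0208t) = 1.52441
e^(−0.0208t) = 0.049571 → t = ln(20.17307)/0.0208 = 3.00435/0.0208

t ≈ 144.4 years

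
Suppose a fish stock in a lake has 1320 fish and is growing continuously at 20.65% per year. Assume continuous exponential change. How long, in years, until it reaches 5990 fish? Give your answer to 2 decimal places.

5990 = 1320 · e^(0.2065·t)
t = ln(5990/1320) / 0.2065 = ln(4.53788) / 0.2065 = 1.51246 / 0.2065

t ≈ 7.32 years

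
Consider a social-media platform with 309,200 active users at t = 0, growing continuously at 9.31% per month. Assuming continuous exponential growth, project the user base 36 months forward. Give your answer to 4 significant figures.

≈ 8,827,000 active users

P(36) = 309200 · e^(0.0931·36) = 309200 · e^(3.3516)
= 309200 · 28.54837 ≈ 8827157.4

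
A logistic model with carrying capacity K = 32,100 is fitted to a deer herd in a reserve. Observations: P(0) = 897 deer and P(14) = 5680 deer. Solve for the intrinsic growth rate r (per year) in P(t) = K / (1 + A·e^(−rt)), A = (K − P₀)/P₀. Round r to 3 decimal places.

r ≈ 0.144 per year

A = (32100 − 897)/897 = 34.78595
5680 = 32100/(1 + 34.78595·e^(−r·14)) → e^(−14r) = (5.65141 − 1)/34.78595 = 0.133715
r = −ln(0.133715)/14 = 2.01204/14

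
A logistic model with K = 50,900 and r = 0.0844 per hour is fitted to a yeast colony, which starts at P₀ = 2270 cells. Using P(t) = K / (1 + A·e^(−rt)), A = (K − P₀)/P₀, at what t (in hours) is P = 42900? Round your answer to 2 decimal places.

t ≈ 56.21 hours

A = (50900 − 2270)/2270 = 21.42291
42900 = 50900/(1 + 21.42291·e^(−0.0844t)) → 1 + 21.42291·e^(−0.0844t) = 1.18648
e^(−0.0844t) = 0.008705 → t = ln(114.88034)/0.0844 = 4.74389/0.0844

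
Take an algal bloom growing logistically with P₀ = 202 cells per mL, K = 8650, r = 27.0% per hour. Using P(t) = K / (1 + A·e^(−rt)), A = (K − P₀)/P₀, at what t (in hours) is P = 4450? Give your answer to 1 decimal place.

A = (8650 − 202)/202 = 41.82178
4450 = 8650/(1 + 41.82178·e^(−0.27t)) → 1 + 41.82178·e^(−0.27t) = 1.94382
e^(−0.27t) = 0.022568 → t = ln(44.31117)/0.27 = 3.79124/0.27

t ≈ 14.0 hours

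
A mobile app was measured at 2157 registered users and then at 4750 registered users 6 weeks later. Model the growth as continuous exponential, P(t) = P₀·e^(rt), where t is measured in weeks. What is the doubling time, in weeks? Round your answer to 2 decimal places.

doubling time ≈ 5.27 weeks

r = ln(4750/2157) / 6 = ln(2.20213) / 6 ≈ 0.131571 per week
doubling time = ln 2 / |r| = 0.69315 / 0.131571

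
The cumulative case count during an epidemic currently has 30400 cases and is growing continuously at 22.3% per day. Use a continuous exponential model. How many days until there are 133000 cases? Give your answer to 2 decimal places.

t ≈ 6.62 days

133000 = 30400 · e^(0.223·t)
t = ln(133000/30400) / 0.223 = ln(4.375) / 0.223 = 1.47591 / 0.223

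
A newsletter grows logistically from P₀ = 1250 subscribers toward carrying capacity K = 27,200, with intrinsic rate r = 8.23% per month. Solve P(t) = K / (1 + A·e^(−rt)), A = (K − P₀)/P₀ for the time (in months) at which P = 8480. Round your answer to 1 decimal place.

t ≈ 27.2 months

A = (27200 − 1250)/1250 = 20.76
8480 = 27200/(1 + 20.76·e^(−0.0823t)) → 1 + 20.76·e^(−0.0823t) = 3.20755
e^(−0.0823t) = 0.106337 → t = ln(9.4041)/0.0823 = 2.24115/0.0823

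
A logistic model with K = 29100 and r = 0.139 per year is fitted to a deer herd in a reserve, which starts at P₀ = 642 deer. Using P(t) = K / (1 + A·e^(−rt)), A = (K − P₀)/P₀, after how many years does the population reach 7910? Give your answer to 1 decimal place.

A = (29100 − 642)/642 = 44.3271
7910 = 29100/(1 + 44.3271·e^(−0.139t)) → 1 + 44.3271·e^(−0.139t) = 3.67889
e^(−0.139t) = 0.060435 → t = ln(16.54683)/0.139 = 2.80619/0.139

t ≈ 20.2 years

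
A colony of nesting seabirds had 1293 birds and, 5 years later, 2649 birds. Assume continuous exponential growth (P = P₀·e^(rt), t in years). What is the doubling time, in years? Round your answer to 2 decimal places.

r = ln(2649/1293) / 5 = ln(2.04872) / 5 ≈ 0.143443 per year
doubling time = ln 2 / |r| = 0.69315 / 0.143443

doubling time ≈ 4.83 years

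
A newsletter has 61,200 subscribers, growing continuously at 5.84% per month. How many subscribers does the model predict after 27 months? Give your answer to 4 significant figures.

≈ 296,200 subscribers

P(27) = 61200 · e^(0.0584·27) = 61200 · e^(1.5768)
= 61200 · 4.83944 ≈ 296174.02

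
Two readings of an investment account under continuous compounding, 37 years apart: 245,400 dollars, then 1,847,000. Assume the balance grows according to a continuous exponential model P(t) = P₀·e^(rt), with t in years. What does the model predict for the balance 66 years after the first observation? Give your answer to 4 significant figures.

≈ 8,985,000 dollars

r = ln(1847000/245400) / 37 ≈ 0.054552 per year
P(66) = 245400 · e^(0.054552·66) = 245400 · 36.61434 ≈ 8985158.74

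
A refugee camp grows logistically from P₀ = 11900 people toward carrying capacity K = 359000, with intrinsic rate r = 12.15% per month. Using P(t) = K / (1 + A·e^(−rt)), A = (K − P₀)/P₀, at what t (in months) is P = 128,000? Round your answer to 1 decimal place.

A = (359000 − 11900)/11900 = 29.16807
128000 = 359000/(1 + 29.16807·e^(−0.1215t)) → 1 + 29.16807·e^(−0.1215t) = 2.80469
e^(−0.1215t) = 0.061872 → t = ln(16.16239)/0.1215 = 2.78269/0.1215

t ≈ 22.9 months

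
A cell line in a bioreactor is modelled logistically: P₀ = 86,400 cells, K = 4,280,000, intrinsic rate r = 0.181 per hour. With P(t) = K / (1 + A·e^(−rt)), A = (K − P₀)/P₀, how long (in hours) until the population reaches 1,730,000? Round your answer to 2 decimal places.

t ≈ 19.31 hours

A = (4280000 − 86400)/86400 = 48.53704
1730000 = 4280000/(1 + 48.53704·e^(−0.181t)) → 1 + 48.53704·e^(−0.181t) = 2.47399
e^(−0.181t) = 0.030368 → t = ln(32.92905)/0.181 = 3.49436/0.181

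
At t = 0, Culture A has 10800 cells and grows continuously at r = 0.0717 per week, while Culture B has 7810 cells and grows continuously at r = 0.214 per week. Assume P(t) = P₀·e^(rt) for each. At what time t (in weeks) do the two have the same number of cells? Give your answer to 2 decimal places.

10800·e^(0.0717t) = 7810·e^(0.214t)
10800/7810 = e^((0.214 − 0.0717)t) → ln(1.38284) = 0.1423·t
t = 0.32414 / 0.1423

t ≈ 2.28 weeks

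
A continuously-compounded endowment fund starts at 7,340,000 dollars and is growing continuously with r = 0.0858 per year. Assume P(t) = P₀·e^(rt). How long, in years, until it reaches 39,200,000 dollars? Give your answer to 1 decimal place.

t ≈ 19.5 years

39200000 = 7340000 · e^(0.0858·t)
t = ln(39200000/7340000) / 0.0858 = ln(5.3406) / 0.0858 = 1.67534 / 0.0858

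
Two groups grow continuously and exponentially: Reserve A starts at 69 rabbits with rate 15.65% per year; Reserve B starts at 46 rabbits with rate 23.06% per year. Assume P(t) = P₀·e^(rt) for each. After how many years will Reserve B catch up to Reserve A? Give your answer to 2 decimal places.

69·e^(0.1565t) = 46·e^(0.2306t)
69/46 = e^((0.2306 − 0.1565)t) → ln(1.5) = 0.0741·t
t = 0.40547 / 0.0741

t ≈ 5.47 years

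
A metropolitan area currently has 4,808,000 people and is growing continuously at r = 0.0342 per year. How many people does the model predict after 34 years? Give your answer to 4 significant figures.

≈ 15,380,000 people

P(34) = 4808000 · e^(0.0342·34) = 4808000 · e^(1.1628)
= 4808000 · 3.19888 ≈ 15380203.53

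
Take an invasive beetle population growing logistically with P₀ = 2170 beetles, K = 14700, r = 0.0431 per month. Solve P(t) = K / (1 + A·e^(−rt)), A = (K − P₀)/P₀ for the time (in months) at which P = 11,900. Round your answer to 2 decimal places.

A = (14700 − 2170)/2170 = 5.77419
11900 = 14700/(1 + 5.77419·e^(−0.0431t)) → 1 + 5.77419·e^(−0.0431t) = 1.23529
e^(−0.0431t) = 0.040749 → t = ln(24.54032)/0.0431 = 3.20032/0.0431

t ≈ 74.25 months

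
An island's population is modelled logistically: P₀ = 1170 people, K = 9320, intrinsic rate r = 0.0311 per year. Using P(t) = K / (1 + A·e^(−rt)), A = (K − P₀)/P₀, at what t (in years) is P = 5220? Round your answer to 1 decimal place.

A = (9320 − 1170)/1170 = 6.96581
5220 = 9320/(1 + 6.96581·e^(−0.0311t)) → 1 + 6.96581·e^(−0.0311t) = 1.78544
e^(−0.0311t) = 0.112757 → t = ln(8.86867)/0.0311 = 2.18252/0.0311

t ≈ 70.2 years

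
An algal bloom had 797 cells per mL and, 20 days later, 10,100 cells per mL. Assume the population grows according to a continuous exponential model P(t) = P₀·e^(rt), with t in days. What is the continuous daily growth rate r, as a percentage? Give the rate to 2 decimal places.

10100 = 797 · e^(r·20)
e^(20r) = 10100/797 = 12.67252
r = ln(12.67252) / 20 = 2.53944 / 20

r ≈ 12.70% per day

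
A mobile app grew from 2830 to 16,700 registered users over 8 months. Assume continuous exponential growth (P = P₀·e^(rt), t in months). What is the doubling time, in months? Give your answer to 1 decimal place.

doubling time ≈ 3.1 months

r = ln(16700/2830) / 8 = ln(5.90106) / 8 ≈ 0.221892 per month
doubling time = ln 2 / |r| = 0.69315 / 0.221892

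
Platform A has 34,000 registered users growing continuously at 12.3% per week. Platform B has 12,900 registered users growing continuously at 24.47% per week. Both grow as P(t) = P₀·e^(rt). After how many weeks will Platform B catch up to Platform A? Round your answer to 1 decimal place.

t ≈ 8.0 weeks

34000·e^(0.123t) = 12900·e^(0.2447t)
34000/12900 = e^((0.2447 − 0.123)t) → ln(2.63566) = 0.1217·t
t = 0.96913 / 0.1217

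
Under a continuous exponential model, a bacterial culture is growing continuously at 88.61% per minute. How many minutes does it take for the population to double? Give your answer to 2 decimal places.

doubling time = ln(2) / |r| = 0.69315 / 0.8861

doubling time ≈ 0.78 minutes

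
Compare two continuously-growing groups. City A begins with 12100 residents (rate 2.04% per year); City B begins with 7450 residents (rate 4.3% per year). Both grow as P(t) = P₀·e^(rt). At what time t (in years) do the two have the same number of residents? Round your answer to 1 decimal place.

12100·e^(0.0204t) = 7450·e^(0.043t)
12100/7450 = e^((0.043 − 0.0204)t) → ln(1.62416) = 0.0226·t
t = 0.48499 / 0.0226

t ≈ 21.5 years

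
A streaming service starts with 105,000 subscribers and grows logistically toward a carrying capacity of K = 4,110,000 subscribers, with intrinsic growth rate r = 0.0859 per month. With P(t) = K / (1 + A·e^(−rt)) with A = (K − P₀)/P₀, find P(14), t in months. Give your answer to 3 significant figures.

≈ 330,000 subscribers

A = (4110000 − 105000)/105000 = 38.14286
P(14) = 4110000 / (1 + 38.14286·e^(−0.0859·14)) = 4110000 / (1 + 38.14286·0.300412)
= 4110000 / 12.45858 ≈ 329893.22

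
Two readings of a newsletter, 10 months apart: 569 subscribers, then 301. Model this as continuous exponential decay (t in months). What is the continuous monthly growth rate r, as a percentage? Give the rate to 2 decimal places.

r ≈ -6.37% per month

301 = 569 · e^(r·10)
e^(10r) = 301/569 = 0.529
r = ln(0.529) / 10 = -0.63677 / 10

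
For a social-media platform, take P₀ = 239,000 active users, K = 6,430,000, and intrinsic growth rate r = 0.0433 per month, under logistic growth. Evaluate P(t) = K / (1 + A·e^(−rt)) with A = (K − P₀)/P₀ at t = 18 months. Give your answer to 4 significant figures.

A = (6430000 − 239000)/239000 = 25.90377
P(18) = 6430000 / (1 + 25.90377·e^(−0.0433·18)) = 6430000 / (1 + 25.90377·0.458681)
= 6430000 / 12.88157 ≈ 499162.81

≈ 499,200 active users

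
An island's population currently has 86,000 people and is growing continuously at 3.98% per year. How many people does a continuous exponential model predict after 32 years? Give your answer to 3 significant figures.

P(32) = 86000 · e^(0.0398·32) = 86000 · e^(1.2736)
= 86000 · 3.57369 ≈ 307337.75

≈ 307,000 people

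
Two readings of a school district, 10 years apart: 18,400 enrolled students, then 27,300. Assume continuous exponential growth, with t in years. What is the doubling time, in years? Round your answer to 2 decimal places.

r = ln(27300/18400) / 10 = ln(1.4837) / 10 ≈ 0.039454 per year
doubling time = ln 2 / |r| = 0.69315 / 0.039454

doubling time ≈ 17.57 years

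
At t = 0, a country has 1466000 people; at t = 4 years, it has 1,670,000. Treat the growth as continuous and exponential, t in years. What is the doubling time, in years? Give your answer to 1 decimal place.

r = ln(1670000/1466000) / 4 = ln(1.13915) / 4 ≈ 0.032572 per year
doubling time = ln 2 / |r| = 0.69315 / 0.032572

doubling time ≈ 21.3 years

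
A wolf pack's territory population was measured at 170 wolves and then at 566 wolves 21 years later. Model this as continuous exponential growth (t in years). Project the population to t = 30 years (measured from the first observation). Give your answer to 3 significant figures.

≈ 948 wolves

r = ln(566/170) / 21 ≈ 0.057276 per year
P(30) = 170 · e^(0.057276·30) = 170 · 5.57493 ≈ 947.74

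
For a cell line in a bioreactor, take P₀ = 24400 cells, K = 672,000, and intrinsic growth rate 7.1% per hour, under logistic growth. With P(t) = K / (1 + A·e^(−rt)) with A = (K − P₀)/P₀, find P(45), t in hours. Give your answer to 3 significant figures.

A = (672000 − 24400)/24400 = 26.54098
P(45) = 672000 / (1 + 26.54098·e^(−0.071·45)) = 672000 / (1 + 26.54098·0.040967)
= 672000 / 2.08729 ≈ 321948.27

≈ 322,000 cells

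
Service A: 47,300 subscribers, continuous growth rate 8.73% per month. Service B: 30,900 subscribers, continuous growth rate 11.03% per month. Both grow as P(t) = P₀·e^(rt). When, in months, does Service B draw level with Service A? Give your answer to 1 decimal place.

t ≈ 18.5 months

47300·e^(0.0873t) = 30900·e^(0.1103t)
47300/30900 = e^((0.1103 − 0.0873)t) → ln(1.53074) = 0.023·t
t = 0.42575 / 0.023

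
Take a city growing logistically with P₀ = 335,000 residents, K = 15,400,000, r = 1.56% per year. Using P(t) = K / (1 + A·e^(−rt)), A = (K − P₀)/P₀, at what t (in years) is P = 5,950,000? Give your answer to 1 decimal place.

t ≈ 214.3 years

A = (15400000 − 335000)/335000 = 44.97015
5950000 = 15400000/(1 + 44.97015·e^(−0.0156t)) → 1 + 44.97015·e^(−0.0156t) = 2.58824
e^(−0.0156t) = 0.035318 → t = ln(28.31454)/0.0156 = 3.34338/0.0156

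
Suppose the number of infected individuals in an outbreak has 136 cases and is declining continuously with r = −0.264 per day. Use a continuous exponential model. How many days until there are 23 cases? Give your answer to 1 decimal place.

t ≈ 6.7 days

23 = 136 · e^(-0.264·t)
t = ln(23/136) / -0.264 = ln(0.16912) / -0.264 = -1.77716 / -0.264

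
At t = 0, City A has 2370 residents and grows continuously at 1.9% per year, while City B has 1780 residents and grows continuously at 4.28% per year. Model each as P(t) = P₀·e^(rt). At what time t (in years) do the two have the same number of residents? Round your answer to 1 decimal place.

t ≈ 12.0 years

2370·e^(0.019t) = 1780·e^(0.0428t)
2370/1780 = e^((0.0428 − 0.019)t) → ln(1.33146) = 0.0238·t
t = 0.28628 / 0.0238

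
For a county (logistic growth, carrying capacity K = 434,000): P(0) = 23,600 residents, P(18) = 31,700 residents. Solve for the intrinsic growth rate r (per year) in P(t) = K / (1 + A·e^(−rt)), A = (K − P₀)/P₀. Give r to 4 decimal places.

A = (434000 − 23600)/23600 = 17.38983
31700 = 434000/(1 + 17.38983·e^(−r·18)) → e^(−18r) = (13.69085 − 1)/17.38983 = 0.729786
r = −ln(0.729786)/18 = 0.315/18

r ≈ 0.0175 per year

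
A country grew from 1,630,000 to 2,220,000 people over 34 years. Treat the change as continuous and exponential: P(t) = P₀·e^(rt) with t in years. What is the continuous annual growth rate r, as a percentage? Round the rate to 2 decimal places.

r ≈ 0.91% per year

2220000 = 1630000 · e^(r·34)
e^(34r) = 2220000/1630000 = 1.36196
r = ln(1.36196) / 34 = 0.30893 / 34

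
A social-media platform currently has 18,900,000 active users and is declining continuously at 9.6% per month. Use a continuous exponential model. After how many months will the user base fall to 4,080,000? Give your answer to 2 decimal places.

4080000 = 18900000 · e^(-0.096·t)
t = ln(4080000/18900000) / -0.096 = ln(0.21587) / -0.096 = -1.53306 / -0.096

t ≈ 15.97 months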